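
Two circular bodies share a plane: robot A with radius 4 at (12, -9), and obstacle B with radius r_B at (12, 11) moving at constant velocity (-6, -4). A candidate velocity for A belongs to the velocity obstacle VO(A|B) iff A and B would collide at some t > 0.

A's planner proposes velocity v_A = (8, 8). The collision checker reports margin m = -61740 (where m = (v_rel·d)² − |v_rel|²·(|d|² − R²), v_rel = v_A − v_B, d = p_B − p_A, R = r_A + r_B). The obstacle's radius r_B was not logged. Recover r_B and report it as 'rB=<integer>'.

m = -61740
d = (0, 20);  v_rel = (14, 12),  |v_rel|² = 340
v_rel×d = (14)·(20) − (12)·(0) = 280
since m = R²·340 − 280²:  R² = (78400 + -61740) / 340 = 49
R = √49 = 7  ⇒  r_B = 7 − 4 = 3

rB=3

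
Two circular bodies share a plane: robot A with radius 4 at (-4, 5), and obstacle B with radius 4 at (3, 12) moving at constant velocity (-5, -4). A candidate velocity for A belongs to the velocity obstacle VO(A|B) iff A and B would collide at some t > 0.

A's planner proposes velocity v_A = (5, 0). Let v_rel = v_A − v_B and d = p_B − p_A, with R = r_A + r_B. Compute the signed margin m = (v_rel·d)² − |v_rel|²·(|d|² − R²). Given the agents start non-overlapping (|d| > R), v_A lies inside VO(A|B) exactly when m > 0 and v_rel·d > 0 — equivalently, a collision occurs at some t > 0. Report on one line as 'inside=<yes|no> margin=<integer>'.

d = (7, 7),  |d|² = 98;  R = 4+4 = 8,  c = 98−8² = 34
v_rel = (10, 4),  |v_rel|² = 116;  v_rel·d = (10)·(7) + (4)·(7) = 98
116·t² − 196·t + 34 = 0  ⇒  m = 98² − 116·34 = 5660
m = 5660 > 0,  v_rel·d = 98 > 0  ⇒  inside

inside=yes margin=5660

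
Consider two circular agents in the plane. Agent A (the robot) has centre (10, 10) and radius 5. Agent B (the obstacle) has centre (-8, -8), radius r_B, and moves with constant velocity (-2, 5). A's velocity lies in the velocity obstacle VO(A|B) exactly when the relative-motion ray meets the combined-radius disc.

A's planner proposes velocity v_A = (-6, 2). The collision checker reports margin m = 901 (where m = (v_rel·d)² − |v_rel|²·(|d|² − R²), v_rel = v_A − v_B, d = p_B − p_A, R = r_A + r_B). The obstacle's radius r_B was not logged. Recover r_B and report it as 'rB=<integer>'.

m = 901
d = (-18, -18);  v_rel = (-4, -3),  |v_rel|² = 25
v_rel×d = (-4)·(-18) − (-3)·(-18) = 18
since m = R²·25 − 18²:  R² = (324 + 901) / 25 = 49
R = √49 = 7  ⇒  r_B = 7 − 5 = 2

rB=2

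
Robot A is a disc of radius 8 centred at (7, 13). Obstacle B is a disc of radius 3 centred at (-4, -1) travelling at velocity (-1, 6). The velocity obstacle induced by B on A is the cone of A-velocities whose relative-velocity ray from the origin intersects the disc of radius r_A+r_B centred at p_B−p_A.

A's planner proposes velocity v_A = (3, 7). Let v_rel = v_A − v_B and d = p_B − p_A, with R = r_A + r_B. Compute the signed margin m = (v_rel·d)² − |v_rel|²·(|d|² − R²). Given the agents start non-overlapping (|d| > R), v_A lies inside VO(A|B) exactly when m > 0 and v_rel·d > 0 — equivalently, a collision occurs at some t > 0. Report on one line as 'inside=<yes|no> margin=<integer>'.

d = (-11, -14),  |d|² = 317;  R = 8+3 = 11,  c = 317−11² = 196
v_rel = (4, 1),  |v_rel|² = 17;  v_rel·d = (4)·(-11) + (1)·(-14) = -58
17·t² + 116·t + 196 = 0  ⇒  m = (-58)² − 17·196 = 32
m = 32 > 0,  v_rel·d = -58 < 0  ⇒  outside

inside=no margin=32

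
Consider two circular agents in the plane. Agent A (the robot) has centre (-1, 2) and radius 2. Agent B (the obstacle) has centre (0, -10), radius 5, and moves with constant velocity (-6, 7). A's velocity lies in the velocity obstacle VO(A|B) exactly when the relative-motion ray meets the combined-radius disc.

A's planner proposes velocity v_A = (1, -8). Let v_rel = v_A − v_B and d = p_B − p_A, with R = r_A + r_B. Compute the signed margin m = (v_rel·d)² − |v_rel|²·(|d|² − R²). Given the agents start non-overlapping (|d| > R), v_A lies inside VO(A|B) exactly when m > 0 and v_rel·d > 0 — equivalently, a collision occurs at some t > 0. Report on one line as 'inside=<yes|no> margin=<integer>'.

d = (1, -12),  |d|² = 145;  R = 2+5 = 7,  c = 145−7² = 96
v_rel = (7, -15),  |v_rel|² = 274;  v_rel·d = (7)·(1) + (-15)·(-12) = 187
274·t² − 374·t + 96 = 0  ⇒  m = 187² − 274·96 = 8665
m = 8665 > 0,  v_rel·d = 187 > 0  ⇒  inside

inside=yes margin=8665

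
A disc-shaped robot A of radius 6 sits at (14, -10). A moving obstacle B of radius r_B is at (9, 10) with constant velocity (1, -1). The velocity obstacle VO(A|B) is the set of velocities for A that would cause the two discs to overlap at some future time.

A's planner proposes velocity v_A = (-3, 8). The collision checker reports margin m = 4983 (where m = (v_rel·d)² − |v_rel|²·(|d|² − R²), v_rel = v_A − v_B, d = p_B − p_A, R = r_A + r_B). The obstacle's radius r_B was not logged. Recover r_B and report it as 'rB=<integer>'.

m = 4983
d = (-5, 20);  v_rel = (-4, 9),  |v_rel|² = 97
v_rel×d = (-4)·(20) − (9)·(-5) = -35
since m = R²·97 − (-35)²:  R² = (1225 + 4983) / 97 = 64
R = √64 = 8  ⇒  r_B = 8 − 6 = 2

rB=2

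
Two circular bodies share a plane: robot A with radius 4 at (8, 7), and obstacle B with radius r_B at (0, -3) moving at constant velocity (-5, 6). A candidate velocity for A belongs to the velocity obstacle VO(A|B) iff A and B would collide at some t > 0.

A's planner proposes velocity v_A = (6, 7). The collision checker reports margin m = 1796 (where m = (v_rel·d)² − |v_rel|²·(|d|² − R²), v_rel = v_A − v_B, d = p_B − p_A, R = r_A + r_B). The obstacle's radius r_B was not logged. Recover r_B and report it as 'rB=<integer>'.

m = 1796
d = (-8, -10);  v_rel = (11, 1),  |v_rel|² = 122
v_rel×d = (11)·(-10) − (1)·(-8) = -102
since m = R²·122 − (-102)²:  R² = (10404 + 1796) / 122 = 100
R = √100 = 10  ⇒  r_B = 10 − 4 = 6

rB=6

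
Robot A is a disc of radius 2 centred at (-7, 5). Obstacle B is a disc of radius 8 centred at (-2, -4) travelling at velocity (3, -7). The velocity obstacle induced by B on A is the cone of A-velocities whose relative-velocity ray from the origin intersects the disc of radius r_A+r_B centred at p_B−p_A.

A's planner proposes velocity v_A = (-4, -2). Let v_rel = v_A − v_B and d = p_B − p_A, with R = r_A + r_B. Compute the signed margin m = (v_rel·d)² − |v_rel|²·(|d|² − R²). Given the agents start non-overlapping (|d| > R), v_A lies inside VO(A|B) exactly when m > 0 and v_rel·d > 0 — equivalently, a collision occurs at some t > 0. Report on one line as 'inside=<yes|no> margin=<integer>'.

d = (5, -9),  |d|² = 106;  R = 2+8 = 10,  c = 106−10² = 6
v_rel = (-7, 5),  |v_rel|² = 74;  v_rel·d = (-7)·(5) + (5)·(-9) = -80
74·t² + 160·t + 6 = 0  ⇒  m = (-80)² − 74·6 = 5956
m = 5956 > 0,  v_rel·d = -80 < 0  ⇒  outside

inside=no margin=5956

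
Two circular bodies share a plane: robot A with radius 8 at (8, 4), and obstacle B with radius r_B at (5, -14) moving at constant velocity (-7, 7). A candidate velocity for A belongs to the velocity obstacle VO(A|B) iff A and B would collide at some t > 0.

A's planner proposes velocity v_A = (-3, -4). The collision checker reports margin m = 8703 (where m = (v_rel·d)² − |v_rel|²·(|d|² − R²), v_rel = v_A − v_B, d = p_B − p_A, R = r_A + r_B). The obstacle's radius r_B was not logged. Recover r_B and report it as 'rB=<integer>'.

m = 8703
d = (-3, -18);  v_rel = (4, -11),  |v_rel|² = 137
v_rel×d = (4)·(-18) − (-11)·(-3) = -105
since m = R²·137 − (-105)²:  R² = (11025 + 8703) / 137 = 144
R = √144 = 12  ⇒  r_B = 12 − 8 = 4

rB=4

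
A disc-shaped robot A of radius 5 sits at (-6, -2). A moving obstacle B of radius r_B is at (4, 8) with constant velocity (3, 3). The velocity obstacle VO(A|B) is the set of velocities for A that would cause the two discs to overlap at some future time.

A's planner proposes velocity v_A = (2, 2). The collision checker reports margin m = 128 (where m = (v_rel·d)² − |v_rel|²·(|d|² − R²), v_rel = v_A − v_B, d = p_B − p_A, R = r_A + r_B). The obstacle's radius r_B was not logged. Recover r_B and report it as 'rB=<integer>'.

m = 128
d = (10, 10);  v_rel = (-1, -1),  |v_rel|² = 2
v_rel×d = (-1)·(10) − (-1)·(10) = 0
since m = R²·2 − 0²:  R² = (0 + 128) / 2 = 64
R = √64 = 8  ⇒  r_B = 8 − 5 = 3

rB=3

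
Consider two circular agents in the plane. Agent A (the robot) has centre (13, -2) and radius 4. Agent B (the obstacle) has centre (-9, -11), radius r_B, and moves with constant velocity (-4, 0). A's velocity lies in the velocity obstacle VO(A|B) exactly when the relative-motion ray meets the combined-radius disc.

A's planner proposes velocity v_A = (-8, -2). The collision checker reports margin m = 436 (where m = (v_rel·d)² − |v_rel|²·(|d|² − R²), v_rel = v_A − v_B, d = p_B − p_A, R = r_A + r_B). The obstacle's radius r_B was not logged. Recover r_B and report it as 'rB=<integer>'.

m = 436
d = (-22, -9);  v_rel = (-4, -2),  |v_rel|² = 20
v_rel×d = (-4)·(-9) − (-2)·(-22) = -8
since m = R²·20 − (-8)²:  R² = (64 + 436) / 20 = 25
R = √25 = 5  ⇒  r_B = 5 − 4 = 1

rB=1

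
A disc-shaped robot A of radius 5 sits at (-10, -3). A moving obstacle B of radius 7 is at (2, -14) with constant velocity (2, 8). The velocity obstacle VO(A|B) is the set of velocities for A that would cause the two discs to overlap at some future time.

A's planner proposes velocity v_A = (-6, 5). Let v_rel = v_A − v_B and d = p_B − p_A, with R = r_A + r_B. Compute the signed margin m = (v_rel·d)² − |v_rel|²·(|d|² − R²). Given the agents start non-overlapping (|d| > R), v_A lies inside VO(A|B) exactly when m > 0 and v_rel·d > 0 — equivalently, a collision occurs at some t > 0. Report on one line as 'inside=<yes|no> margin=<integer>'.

d = (12, -11),  |d|² = 265;  R = 5+7 = 12,  c = 265−12² = 121
v_rel = (-8, -3),  |v_rel|² = 73;  v_rel·d = (-8)·(12) + (-3)·(-11) = -63
73·t² + 126·t + 121 = 0  ⇒  m = (-63)² − 73·121 = -4864
m = -4864 < 0,  v_rel·d = -63 < 0  ⇒  outside

inside=no margin=-4864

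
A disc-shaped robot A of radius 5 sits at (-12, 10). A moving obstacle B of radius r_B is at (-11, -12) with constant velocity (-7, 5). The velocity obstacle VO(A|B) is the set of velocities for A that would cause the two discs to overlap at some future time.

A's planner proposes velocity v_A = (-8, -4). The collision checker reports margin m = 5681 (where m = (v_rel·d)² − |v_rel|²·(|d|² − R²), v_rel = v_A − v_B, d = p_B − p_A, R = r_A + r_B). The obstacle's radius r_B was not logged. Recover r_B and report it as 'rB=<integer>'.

m = 5681
d = (1, -22);  v_rel = (-1, -9),  |v_rel|² = 82
v_rel×d = (-1)·(-22) − (-9)·(1) = 31
since m = R²·82 − 31²:  R² = (961 + 5681) / 82 = 81
R = √81 = 9  ⇒  r_B = 9 − 5 = 4

rB=4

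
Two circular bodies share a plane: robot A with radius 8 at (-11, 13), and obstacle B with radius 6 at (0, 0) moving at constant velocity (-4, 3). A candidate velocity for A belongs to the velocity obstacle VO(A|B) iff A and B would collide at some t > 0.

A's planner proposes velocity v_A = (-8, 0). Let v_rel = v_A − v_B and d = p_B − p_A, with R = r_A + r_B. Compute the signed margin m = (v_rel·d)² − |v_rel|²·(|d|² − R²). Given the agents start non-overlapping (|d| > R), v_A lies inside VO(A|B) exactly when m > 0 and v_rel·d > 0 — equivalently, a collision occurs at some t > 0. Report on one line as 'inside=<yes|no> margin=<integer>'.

d = (11, -13),  |d|² = 290;  R = 8+6 = 14,  c = 290−14² = 94
v_rel = (-4, -3),  |v_rel|² = 25;  v_rel·d = (-4)·(11) + (-3)·(-13) = -5
25·t² + 10·t + 94 = 0  ⇒  m = (-5)² − 25·94 = -2325
m = -2325 < 0,  v_rel·d = -5 < 0  ⇒  outside

inside=no margin=-2325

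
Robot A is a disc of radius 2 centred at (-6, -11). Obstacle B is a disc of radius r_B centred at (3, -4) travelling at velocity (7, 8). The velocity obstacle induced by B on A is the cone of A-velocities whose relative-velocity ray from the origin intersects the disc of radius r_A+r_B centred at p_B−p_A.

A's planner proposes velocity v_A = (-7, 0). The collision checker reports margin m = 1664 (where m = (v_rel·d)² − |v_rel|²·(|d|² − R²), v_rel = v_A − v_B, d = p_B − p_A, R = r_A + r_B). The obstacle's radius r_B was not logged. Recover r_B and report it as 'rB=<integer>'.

m = 1664
d = (9, 7);  v_rel = (-14, -8),  |v_rel|² = 260
v_rel×d = (-14)·(7) − (-8)·(9) = -26
since m = R²·260 − (-26)²:  R² = (676 + 1664) / 260 = 9
R = √9 = 3  ⇒  r_B = 3 − 2 = 1

rB=1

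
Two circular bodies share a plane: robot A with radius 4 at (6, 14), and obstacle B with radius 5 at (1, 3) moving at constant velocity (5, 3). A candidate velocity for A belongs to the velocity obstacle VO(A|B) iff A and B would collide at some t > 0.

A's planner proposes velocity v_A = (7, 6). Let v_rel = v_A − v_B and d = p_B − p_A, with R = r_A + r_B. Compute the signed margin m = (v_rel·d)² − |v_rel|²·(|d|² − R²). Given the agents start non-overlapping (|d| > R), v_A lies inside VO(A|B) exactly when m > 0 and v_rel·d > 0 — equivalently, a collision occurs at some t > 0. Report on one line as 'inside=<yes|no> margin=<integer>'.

d = (-5, -11),  |d|² = 146;  R = 4+5 = 9,  c = 146−9² = 65
v_rel = (2, 3),  |v_rel|² = 13;  v_rel·d = (2)·(-5) + (3)·(-11) = -43
13·t² + 86·t + 65 = 0  ⇒  m = (-43)² − 13·65 = 1004
m = 1004 > 0,  v_rel·d = -43 < 0  ⇒  outside

inside=no margin=1004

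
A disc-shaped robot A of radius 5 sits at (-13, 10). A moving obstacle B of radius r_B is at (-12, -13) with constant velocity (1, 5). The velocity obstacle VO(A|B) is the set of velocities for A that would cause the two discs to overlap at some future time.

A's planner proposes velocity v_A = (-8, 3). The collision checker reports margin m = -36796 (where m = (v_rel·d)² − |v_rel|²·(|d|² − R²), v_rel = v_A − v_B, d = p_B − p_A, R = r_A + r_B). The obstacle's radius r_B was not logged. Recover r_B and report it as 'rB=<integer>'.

m = -36796
d = (1, -23);  v_rel = (-9, -2),  |v_rel|² = 85
v_rel×d = (-9)·(-23) − (-2)·(1) = 209
since m = R²·85 − 209²:  R² = (43681 + -36796) / 85 = 81
R = √81 = 9  ⇒  r_B = 9 − 5 = 4

rB=4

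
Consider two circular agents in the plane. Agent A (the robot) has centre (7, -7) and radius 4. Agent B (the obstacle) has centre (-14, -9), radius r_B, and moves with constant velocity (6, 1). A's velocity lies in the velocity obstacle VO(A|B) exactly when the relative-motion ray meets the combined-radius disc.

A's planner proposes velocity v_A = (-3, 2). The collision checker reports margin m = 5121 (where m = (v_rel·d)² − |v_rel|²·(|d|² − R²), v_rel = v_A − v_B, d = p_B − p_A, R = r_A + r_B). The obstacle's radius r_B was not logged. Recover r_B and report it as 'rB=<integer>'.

m = 5121
d = (-21, -2);  v_rel = (-9, 1),  |v_rel|² = 82
v_rel×d = (-9)·(-2) − (1)·(-21) = 39
since m = R²·82 − 39²:  R² = (1521 + 5121) / 82 = 81
R = √81 = 9  ⇒  r_B = 9 − 4 = 5

rB=5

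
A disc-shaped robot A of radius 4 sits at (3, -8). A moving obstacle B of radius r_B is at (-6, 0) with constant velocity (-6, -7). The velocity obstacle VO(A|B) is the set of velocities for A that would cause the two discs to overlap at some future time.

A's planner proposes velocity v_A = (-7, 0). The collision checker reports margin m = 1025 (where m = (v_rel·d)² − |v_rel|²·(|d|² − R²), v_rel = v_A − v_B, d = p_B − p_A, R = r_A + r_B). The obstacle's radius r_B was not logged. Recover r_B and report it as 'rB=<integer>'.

m = 1025
d = (-9, 8);  v_rel = (-1, 7),  |v_rel|² = 50
v_rel×d = (-1)·(8) − (7)·(-9) = 55
since m = R²·50 − 55²:  R² = (3025 + 1025) / 50 = 81
R = √81 = 9  ⇒  r_B = 9 − 4 = 5

rB=5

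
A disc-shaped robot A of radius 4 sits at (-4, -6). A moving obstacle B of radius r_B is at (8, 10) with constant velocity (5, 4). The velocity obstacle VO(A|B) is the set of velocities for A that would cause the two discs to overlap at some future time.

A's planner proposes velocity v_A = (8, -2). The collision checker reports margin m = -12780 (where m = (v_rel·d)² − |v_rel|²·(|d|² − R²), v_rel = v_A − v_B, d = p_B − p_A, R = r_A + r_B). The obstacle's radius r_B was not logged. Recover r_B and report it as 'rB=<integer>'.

m = -12780
d = (12, 16);  v_rel = (3, -6),  |v_rel|² = 45
v_rel×d = (3)·(16) − (-6)·(12) = 120
since m = R²·45 − 120²:  R² = (14400 + -12780) / 45 = 36
R = √36 = 6  ⇒  r_B = 6 − 4 = 2

rB=2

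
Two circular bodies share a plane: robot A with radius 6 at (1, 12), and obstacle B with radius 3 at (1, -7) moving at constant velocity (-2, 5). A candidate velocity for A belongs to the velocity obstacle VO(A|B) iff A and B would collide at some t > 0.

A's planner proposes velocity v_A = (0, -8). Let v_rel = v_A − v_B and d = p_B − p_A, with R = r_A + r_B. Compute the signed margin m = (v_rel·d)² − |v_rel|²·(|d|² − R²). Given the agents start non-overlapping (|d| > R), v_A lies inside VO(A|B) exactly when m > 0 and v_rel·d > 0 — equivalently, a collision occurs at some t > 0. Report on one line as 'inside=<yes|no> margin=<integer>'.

d = (0, -19),  |d|² = 361;  R = 6+3 = 9,  c = 361−9² = 280
v_rel = (2, -13),  |v_rel|² = 173;  v_rel·d = (2)·(0) + (-13)·(-19) = 247
173·t² − 494·t + 280 = 0  ⇒  m = 247² − 173·280 = 12569
m = 12569 > 0,  v_rel·d = 247 > 0  ⇒  inside

inside=yes margin=12569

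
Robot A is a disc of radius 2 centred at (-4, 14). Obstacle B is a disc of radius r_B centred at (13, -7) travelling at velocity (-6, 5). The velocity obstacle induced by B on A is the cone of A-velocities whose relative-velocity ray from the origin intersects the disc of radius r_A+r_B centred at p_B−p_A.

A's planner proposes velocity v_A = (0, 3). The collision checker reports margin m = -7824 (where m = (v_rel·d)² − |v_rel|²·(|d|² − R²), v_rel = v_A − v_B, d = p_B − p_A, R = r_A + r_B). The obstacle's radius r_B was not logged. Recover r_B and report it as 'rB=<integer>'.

m = -7824
d = (17, -21);  v_rel = (6, -2),  |v_rel|² = 40
v_rel×d = (6)·(-21) − (-2)·(17) = -92
since m = R²·40 − (-92)²:  R² = (8464 + -7824) / 40 = 16
R = √16 = 4  ⇒  r_B = 4 − 2 = 2

rB=2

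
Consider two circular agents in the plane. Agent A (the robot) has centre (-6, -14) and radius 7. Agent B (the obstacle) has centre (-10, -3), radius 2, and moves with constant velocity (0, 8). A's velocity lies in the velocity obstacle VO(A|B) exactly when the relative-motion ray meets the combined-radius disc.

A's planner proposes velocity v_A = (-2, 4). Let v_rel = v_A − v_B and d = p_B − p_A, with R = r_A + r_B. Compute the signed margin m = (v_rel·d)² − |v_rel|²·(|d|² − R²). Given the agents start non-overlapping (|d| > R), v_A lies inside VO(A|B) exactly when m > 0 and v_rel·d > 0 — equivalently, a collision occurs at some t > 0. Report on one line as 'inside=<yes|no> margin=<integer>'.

d = (-4, 11),  |d|² = 137;  R = 7+2 = 9,  c = 137−9² = 56
v_rel = (-2, -4),  |v_rel|² = 20;  v_rel·d = (-2)·(-4) + (-4)·(11) = -36
20·t² + 72·t + 56 = 0  ⇒  m = (-36)² − 20·56 = 176
m = 176 > 0,  v_rel·d = -36 < 0  ⇒  outside

inside=no margin=176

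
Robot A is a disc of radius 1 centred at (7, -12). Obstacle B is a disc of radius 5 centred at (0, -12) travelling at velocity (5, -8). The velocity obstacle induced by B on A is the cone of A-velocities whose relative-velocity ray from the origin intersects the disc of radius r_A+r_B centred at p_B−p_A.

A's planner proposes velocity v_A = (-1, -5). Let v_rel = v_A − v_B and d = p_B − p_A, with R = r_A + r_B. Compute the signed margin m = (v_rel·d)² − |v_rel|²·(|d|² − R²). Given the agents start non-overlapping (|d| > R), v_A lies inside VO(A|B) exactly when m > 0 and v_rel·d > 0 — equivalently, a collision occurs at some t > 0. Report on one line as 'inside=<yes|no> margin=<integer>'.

d = (-7, 0),  |d|² = 49;  R = 1+5 = 6,  c = 49−6² = 13
v_rel = (-6, 3),  |v_rel|² = 45;  v_rel·d = (-6)·(-7) + (3)·(0) = 42
45·t² − 84·t + 13 = 0  ⇒  m = 42² − 45·13 = 1179
m = 1179 > 0,  v_rel·d = 42 > 0  ⇒  inside

inside=yes margin=1179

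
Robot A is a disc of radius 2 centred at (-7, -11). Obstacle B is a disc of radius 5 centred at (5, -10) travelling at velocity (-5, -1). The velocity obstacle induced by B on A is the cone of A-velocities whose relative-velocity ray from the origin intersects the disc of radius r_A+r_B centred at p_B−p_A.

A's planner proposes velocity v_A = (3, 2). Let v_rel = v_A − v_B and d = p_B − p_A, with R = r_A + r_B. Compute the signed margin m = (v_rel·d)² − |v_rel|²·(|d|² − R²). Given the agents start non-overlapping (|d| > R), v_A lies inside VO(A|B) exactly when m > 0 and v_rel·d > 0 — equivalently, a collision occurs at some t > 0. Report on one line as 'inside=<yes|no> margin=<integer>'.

d = (12, 1),  |d|² = 145;  R = 2+5 = 7,  c = 145−7² = 96
v_rel = (8, 3),  |v_rel|² = 73;  v_rel·d = (8)·(12) + (3)·(1) = 99
73·t² − 198·t + 96 = 0  ⇒  m = 99² − 73·96 = 2793
m = 2793 > 0,  v_rel·d = 99 > 0  ⇒  inside

inside=yes margin=2793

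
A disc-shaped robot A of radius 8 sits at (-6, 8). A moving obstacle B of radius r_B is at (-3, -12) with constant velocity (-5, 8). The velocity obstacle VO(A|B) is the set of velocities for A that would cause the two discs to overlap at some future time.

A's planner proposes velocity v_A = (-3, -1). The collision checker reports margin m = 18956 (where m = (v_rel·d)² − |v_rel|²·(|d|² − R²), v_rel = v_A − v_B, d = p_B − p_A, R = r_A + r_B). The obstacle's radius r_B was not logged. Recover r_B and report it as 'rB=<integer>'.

m = 18956
d = (3, -20);  v_rel = (2, -9),  |v_rel|² = 85
v_rel×d = (2)·(-20) − (-9)·(3) = -13
since m = R²·85 − (-13)²:  R² = (169 + 18956) / 85 = 225
R = √225 = 15  ⇒  r_B = 15 − 8 = 7

rB=7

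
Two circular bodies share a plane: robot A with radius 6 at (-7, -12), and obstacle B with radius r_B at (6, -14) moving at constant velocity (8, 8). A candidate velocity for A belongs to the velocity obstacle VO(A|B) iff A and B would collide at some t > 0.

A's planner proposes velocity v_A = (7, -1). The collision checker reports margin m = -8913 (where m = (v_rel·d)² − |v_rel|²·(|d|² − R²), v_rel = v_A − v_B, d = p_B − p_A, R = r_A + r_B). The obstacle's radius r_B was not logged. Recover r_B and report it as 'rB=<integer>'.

m = -8913
d = (13, -2);  v_rel = (-1, -9),  |v_rel|² = 82
v_rel×d = (-1)·(-2) − (-9)·(13) = 119
since m = R²·82 − 119²:  R² = (14161 + -8913) / 82 = 64
R = √64 = 8  ⇒  r_B = 8 − 6 = 2

rB=2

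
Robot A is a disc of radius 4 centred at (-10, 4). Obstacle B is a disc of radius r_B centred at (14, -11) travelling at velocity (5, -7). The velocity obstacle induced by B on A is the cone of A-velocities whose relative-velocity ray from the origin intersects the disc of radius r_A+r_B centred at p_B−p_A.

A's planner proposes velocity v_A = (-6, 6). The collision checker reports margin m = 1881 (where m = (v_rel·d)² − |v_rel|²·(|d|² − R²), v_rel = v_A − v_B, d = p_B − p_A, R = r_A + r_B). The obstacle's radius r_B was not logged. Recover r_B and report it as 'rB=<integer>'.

m = 1881
d = (24, -15);  v_rel = (-11, 13),  |v_rel|² = 290
v_rel×d = (-11)·(-15) − (13)·(24) = -147
since m = R²·290 − (-147)²:  R² = (21609 + 1881) / 290 = 81
R = √81 = 9  ⇒  r_B = 9 − 4 = 5

rB=5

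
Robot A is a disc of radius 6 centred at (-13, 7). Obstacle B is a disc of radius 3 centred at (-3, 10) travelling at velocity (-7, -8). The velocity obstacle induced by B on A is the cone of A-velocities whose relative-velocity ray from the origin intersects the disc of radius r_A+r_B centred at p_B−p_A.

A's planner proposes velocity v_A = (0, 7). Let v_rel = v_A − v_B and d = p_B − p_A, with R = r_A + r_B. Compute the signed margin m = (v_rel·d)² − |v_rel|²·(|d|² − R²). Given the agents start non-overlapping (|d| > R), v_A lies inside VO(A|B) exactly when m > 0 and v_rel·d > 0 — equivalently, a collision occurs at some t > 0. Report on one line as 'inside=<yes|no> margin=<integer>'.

d = (10, 3),  |d|² = 109;  R = 6+3 = 9,  c = 109−9² = 28
v_rel = (7, 15),  |v_rel|² = 274;  v_rel·d = (7)·(10) + (15)·(3) = 115
274·t² − 230·t + 28 = 0  ⇒  m = 115² − 274·28 = 5553
m = 5553 > 0,  v_rel·d = 115 > 0  ⇒  inside

inside=yes margin=5553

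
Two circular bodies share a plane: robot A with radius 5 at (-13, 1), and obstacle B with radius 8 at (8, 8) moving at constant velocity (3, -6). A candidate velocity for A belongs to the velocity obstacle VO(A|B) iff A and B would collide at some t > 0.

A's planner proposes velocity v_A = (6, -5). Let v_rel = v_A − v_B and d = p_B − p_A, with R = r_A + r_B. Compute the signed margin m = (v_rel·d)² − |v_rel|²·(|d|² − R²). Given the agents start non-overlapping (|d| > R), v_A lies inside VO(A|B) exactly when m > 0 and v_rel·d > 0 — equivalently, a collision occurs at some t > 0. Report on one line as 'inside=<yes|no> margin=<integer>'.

d = (21, 7),  |d|² = 490;  R = 5+8 = 13,  c = 490−13² = 321
v_rel = (3, 1),  |v_rel|² = 10;  v_rel·d = (3)·(21) + (1)·(7) = 70
10·t² − 140·t + 321 = 0  ⇒  m = 70² − 10·321 = 1690
m = 1690 > 0,  v_rel·d = 70 > 0  ⇒  inside

inside=yes margin=1690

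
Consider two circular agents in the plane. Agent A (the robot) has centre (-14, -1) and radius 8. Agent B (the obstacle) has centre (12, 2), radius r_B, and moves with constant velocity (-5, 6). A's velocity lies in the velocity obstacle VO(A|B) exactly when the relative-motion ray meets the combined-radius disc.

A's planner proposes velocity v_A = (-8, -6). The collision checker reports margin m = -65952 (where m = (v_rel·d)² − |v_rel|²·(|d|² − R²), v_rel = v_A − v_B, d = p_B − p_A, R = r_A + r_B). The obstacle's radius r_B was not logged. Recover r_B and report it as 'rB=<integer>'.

m = -65952
d = (26, 3);  v_rel = (-3, -12),  |v_rel|² = 153
v_rel×d = (-3)·(3) − (-12)·(26) = 303
since m = R²·153 − 303²:  R² = (91809 + -65952) / 153 = 169
R = √169 = 13  ⇒  r_B = 13 − 8 = 5

rB=5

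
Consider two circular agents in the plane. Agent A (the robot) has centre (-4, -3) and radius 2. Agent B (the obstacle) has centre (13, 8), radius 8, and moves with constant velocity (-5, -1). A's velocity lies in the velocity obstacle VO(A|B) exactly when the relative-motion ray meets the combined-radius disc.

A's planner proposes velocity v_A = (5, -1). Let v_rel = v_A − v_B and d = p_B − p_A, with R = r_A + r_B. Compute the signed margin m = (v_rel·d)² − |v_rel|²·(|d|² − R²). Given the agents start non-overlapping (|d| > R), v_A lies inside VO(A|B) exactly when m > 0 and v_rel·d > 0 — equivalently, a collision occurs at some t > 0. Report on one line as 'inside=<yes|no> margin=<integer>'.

d = (17, 11),  |d|² = 410;  R = 2+8 = 10,  c = 410−10² = 310
v_rel = (10, 0),  |v_rel|² = 100;  v_rel·d = (10)·(17) + (0)·(11) = 170
100·t² − 340·t + 310 = 0  ⇒  m = 170² − 100·310 = -2100
m = -2100 < 0,  v_rel·d = 170 > 0  ⇒  outside

inside=no margin=-2100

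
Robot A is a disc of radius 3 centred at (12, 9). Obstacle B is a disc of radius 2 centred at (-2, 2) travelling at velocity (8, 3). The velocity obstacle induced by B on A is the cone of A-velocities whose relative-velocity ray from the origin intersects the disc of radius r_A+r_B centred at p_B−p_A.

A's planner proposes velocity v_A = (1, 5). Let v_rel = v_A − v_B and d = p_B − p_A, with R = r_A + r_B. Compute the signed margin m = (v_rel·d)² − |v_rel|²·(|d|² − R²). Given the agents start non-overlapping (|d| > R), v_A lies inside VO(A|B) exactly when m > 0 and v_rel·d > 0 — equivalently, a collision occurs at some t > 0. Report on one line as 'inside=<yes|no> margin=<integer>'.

d = (-14, -7),  |d|² = 245;  R = 3+2 = 5,  c = 245−5² = 220
v_rel = (-7, 2),  |v_rel|² = 53;  v_rel·d = (-7)·(-14) + (2)·(-7) = 84
53·t² − 168·t + 220 = 0  ⇒  m = 84² − 53·220 = -4604
m = -4604 < 0,  v_rel·d = 84 > 0  ⇒  outside

inside=no margin=-4604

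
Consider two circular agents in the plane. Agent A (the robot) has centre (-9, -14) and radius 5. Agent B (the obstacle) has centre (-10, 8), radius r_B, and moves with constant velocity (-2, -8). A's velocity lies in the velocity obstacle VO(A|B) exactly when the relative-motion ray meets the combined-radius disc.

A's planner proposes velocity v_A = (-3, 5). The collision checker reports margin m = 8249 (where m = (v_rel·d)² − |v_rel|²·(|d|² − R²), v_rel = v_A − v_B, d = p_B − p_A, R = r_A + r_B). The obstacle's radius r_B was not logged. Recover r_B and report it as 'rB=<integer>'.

m = 8249
d = (-1, 22);  v_rel = (-1, 13),  |v_rel|² = 170
v_rel×d = (-1)·(22) − (13)·(-1) = -9
since m = R²·170 − (-9)²:  R² = (81 + 8249) / 170 = 49
R = √49 = 7  ⇒  r_B = 7 − 5 = 2

rB=2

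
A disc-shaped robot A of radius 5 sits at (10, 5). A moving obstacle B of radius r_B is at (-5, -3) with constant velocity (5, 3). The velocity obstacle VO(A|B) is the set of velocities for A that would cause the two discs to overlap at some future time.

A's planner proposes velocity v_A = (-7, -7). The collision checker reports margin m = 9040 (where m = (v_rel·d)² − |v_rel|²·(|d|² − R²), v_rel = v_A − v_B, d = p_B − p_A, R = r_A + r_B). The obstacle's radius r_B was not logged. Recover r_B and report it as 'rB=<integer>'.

m = 9040
d = (-15, -8);  v_rel = (-12, -10),  |v_rel|² = 244
v_rel×d = (-12)·(-8) − (-10)·(-15) = -54
since m = R²·244 − (-54)²:  R² = (2916 + 9040) / 244 = 49
R = √49 = 7  ⇒  r_B = 7 − 5 = 2

rB=2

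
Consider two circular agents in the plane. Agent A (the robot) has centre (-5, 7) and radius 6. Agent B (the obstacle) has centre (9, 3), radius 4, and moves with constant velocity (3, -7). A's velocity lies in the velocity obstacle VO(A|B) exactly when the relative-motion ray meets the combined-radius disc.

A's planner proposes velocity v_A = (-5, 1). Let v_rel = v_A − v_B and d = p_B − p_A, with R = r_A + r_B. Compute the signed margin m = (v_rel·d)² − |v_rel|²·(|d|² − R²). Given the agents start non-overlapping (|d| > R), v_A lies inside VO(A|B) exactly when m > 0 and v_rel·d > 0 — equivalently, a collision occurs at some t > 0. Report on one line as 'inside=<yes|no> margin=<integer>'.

d = (14, -4),  |d|² = 212;  R = 6+4 = 10,  c = 212−10² = 112
v_rel = (-8, 8),  |v_rel|² = 128;  v_rel·d = (-8)·(14) + (8)·(-4) = -144
128·t² + 288·t + 112 = 0  ⇒  m = (-144)² − 128·112 = 6400
m = 6400 > 0,  v_rel·d = -144 < 0  ⇒  outside

inside=no margin=6400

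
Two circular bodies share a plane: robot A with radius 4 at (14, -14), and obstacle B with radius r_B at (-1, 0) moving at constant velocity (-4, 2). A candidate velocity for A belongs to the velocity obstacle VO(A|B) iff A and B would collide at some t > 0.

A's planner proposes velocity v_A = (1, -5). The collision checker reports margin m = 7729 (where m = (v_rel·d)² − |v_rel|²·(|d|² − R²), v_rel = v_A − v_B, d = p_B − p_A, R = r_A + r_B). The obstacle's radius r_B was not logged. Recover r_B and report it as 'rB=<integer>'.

m = 7729
d = (-15, 14);  v_rel = (5, -7),  |v_rel|² = 74
v_rel×d = (5)·(14) − (-7)·(-15) = -35
since m = R²·74 − (-35)²:  R² = (1225 + 7729) / 74 = 121
R = √121 = 11  ⇒  r_B = 11 − 4 = 7

rB=7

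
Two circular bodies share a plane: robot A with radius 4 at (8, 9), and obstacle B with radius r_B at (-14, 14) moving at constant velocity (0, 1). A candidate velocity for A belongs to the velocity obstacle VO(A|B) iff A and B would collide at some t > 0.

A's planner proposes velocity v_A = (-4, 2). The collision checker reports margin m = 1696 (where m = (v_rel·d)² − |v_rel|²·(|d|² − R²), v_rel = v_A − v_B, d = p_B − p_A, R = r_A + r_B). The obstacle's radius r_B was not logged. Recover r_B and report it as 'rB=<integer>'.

m = 1696
d = (-22, 5);  v_rel = (-4, 1),  |v_rel|² = 17
v_rel×d = (-4)·(5) − (1)·(-22) = 2
since m = R²·17 − 2²:  R² = (4 + 1696) / 17 = 100
R = √100 = 10  ⇒  r_B = 10 − 4 = 6

rB=6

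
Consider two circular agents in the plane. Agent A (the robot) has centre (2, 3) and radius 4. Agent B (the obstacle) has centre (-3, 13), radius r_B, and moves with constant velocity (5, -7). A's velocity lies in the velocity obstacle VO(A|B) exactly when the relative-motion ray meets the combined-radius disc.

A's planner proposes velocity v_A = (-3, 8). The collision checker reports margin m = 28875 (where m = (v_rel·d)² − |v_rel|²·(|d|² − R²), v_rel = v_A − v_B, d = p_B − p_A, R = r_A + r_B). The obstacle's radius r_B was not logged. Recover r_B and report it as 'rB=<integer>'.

m = 28875
d = (-5, 10);  v_rel = (-8, 15),  |v_rel|² = 289
v_rel×d = (-8)·(10) − (15)·(-5) = -5
since m = R²·289 − (-5)²:  R² = (25 + 28875) / 289 = 100
R = √100 = 10  ⇒  r_B = 10 − 4 = 6

rB=6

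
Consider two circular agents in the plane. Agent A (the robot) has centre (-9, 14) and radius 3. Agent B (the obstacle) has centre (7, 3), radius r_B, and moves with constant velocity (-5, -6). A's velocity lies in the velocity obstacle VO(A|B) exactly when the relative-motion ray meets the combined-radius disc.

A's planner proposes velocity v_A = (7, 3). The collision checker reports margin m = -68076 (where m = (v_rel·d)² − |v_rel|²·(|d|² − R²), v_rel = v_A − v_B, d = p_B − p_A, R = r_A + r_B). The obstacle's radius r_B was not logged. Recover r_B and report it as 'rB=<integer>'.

m = -68076
d = (16, -11);  v_rel = (12, 9),  |v_rel|² = 225
v_rel×d = (12)·(-11) − (9)·(16) = -276
since m = R²·225 − (-276)²:  R² = (76176 + -68076) / 225 = 36
R = √36 = 6  ⇒  r_B = 6 − 3 = 3

rB=3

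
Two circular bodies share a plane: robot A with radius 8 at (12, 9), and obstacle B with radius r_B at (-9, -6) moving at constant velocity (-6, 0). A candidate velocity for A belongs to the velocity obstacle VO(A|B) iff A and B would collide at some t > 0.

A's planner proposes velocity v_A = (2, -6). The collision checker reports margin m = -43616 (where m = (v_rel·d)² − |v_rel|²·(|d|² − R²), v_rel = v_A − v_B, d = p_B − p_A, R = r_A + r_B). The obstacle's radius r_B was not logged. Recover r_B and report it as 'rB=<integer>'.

m = -43616
d = (-21, -15);  v_rel = (8, -6),  |v_rel|² = 100
v_rel×d = (8)·(-15) − (-6)·(-21) = -246
since m = R²·100 − (-246)²:  R² = (60516 + -43616) / 100 = 169
R = √169 = 13  ⇒  r_B = 13 − 8 = 5

rB=5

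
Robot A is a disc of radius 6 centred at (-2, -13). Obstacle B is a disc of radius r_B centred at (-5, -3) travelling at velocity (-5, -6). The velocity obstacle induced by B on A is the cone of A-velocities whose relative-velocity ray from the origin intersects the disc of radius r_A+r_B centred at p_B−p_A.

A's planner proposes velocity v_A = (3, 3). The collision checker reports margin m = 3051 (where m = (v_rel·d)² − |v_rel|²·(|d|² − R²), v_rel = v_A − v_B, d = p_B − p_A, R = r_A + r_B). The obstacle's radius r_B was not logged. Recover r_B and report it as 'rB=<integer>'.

m = 3051
d = (-3, 10);  v_rel = (8, 9),  |v_rel|² = 145
v_rel×d = (8)·(10) − (9)·(-3) = 107
since m = R²·145 − 107²:  R² = (11449 + 3051) / 145 = 100
R = √100 = 10  ⇒  r_B = 10 − 6 = 4

rB=4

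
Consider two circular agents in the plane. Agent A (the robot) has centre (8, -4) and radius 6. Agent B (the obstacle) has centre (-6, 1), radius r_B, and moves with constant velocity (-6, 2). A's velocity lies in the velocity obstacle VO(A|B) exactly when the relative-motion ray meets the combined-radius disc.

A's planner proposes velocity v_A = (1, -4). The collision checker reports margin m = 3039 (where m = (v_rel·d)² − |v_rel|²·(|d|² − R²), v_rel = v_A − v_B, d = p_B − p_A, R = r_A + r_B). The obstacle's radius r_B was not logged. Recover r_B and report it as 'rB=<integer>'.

m = 3039
d = (-14, 5);  v_rel = (7, -6),  |v_rel|² = 85
v_rel×d = (7)·(5) − (-6)·(-14) = -49
since m = R²·85 − (-49)²:  R² = (2401 + 3039) / 85 = 64
R = √64 = 8  ⇒  r_B = 8 − 6 = 2

rB=2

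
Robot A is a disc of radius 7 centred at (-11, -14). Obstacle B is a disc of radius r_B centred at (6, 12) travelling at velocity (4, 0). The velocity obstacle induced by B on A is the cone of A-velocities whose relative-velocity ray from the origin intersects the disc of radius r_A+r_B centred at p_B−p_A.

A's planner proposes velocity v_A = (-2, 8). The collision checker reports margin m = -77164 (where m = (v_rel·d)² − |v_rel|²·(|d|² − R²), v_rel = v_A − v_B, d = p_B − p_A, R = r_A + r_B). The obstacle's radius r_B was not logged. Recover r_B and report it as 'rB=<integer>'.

m = -77164
d = (17, 26);  v_rel = (-6, 8),  |v_rel|² = 100
v_rel×d = (-6)·(26) − (8)·(17) = -292
since m = R²·100 − (-292)²:  R² = (85264 + -77164) / 100 = 81
R = √81 = 9  ⇒  r_B = 9 − 7 = 2

rB=2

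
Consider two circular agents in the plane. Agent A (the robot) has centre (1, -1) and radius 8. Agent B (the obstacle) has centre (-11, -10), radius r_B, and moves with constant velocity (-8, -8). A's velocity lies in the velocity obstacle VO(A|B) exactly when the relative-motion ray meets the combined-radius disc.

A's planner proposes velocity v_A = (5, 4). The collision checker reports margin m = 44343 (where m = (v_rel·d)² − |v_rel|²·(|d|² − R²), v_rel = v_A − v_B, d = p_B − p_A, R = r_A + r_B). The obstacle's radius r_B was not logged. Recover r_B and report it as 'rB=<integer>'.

m = 44343
d = (-12, -9);  v_rel = (13, 12),  |v_rel|² = 313
v_rel×d = (13)·(-9) − (12)·(-12) = 27
since m = R²·313 − 27²:  R² = (729 + 44343) / 313 = 144
R = √144 = 12  ⇒  r_B = 12 − 8 = 4

rB=4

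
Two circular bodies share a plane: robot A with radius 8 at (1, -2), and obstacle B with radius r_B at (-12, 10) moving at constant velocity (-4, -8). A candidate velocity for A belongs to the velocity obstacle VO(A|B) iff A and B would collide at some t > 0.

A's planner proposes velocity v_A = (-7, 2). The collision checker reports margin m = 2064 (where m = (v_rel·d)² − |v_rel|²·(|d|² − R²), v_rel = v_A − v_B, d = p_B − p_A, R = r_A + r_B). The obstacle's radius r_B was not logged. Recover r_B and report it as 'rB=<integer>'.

m = 2064
d = (-13, 12);  v_rel = (-3, 10),  |v_rel|² = 109
v_rel×d = (-3)·(12) − (10)·(-13) = 94
since m = R²·109 − 94²:  R² = (8836 + 2064) / 109 = 100
R = √100 = 10  ⇒  r_B = 10 − 8 = 2

rB=2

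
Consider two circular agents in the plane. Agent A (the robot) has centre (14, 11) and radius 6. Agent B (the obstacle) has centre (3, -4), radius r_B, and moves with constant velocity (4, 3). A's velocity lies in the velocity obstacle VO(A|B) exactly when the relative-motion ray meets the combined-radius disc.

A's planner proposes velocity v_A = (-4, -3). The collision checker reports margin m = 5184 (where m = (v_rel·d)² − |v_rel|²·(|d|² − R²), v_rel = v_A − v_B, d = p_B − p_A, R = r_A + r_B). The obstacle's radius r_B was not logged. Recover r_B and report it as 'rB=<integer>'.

m = 5184
d = (-11, -15);  v_rel = (-8, -6),  |v_rel|² = 100
v_rel×d = (-8)·(-15) − (-6)·(-11) = 54
since m = R²·100 − 54²:  R² = (2916 + 5184) / 100 = 81
R = √81 = 9  ⇒  r_B = 9 − 6 = 3

rB=3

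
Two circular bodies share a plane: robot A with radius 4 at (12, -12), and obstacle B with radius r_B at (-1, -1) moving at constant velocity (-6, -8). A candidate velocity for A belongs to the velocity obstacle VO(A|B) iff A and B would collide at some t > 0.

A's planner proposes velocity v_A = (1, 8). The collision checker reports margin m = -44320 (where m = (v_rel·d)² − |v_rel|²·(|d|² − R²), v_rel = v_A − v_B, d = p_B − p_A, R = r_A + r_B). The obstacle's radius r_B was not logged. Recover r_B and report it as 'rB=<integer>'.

m = -44320
d = (-13, 11);  v_rel = (7, 16),  |v_rel|² = 305
v_rel×d = (7)·(11) − (16)·(-13) = 285
since m = R²·305 − 285²:  R² = (81225 + -44320) / 305 = 121
R = √121 = 11  ⇒  r_B = 11 − 4 = 7

rB=7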